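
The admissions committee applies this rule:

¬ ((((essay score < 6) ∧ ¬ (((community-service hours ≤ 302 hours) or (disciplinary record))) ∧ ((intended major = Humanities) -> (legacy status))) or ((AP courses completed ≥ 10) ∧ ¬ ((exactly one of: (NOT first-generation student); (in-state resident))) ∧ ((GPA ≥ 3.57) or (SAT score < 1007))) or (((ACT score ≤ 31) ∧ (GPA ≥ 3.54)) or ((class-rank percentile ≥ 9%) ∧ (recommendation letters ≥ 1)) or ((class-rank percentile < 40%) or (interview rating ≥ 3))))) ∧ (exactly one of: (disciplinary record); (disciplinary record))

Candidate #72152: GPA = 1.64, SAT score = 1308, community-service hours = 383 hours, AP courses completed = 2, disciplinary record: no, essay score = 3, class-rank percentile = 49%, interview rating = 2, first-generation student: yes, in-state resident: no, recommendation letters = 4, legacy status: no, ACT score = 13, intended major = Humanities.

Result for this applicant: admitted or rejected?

Rejected

Atomic conditions:
  essay score < 6: 3 < 6 is true
  community-service hours ≤ 302 hours: 383 ≤ 302 is false
  disciplinary record: no → false
  intended major = Humanities: Humanities == Humanities is true
  legacy status: no → false
  AP courses completed ≥ 10: 2 ≥ 10 is false
  NOT first-generation student: yes → false
  in-state resident: no → false
  GPA ≥ 3.57: 1.64 ≥ 3.57 is false
  SAT score < 1007: 1308 < 1007 is false
  ACT score ≤ 31: 13 ≤ 31 is true
  GPA ≥ 3.54: 1.64 ≥ 3.54 is false
  class-rank percentile ≥ 9%: 49 ≥ 9 is true
  recommendation letters ≥ 1: 4 ≥ 1 is true
  class-rank percentile < 40%: 49 < 40 is false
  interview rating ≥ 3: 2 ≥ 3 is false
Combine:
[1.1.1.2.1] false OR false = false
[1.1.1.2] NOT false = true
[1.1.1.3] true → false = false
[1.1.1] true AND true AND false = false
[1.1.2.2.1] exactly-one(false, false) = false
[1.1.2.2] NOT false = true
[1.1.2.3] false OR false = false
[1.1.2] false AND true AND false = false
[1.1.3.1] true AND false = false
[1.1.3.2] true AND true = true
[1.1.3.3] false OR false = false
[1.1.3] false OR true OR false = true
[1.1] false OR false OR true = true
[1] NOT true = false
[2] exactly-one(false, false) = false
[root] false AND false = false
Overall: false → rejected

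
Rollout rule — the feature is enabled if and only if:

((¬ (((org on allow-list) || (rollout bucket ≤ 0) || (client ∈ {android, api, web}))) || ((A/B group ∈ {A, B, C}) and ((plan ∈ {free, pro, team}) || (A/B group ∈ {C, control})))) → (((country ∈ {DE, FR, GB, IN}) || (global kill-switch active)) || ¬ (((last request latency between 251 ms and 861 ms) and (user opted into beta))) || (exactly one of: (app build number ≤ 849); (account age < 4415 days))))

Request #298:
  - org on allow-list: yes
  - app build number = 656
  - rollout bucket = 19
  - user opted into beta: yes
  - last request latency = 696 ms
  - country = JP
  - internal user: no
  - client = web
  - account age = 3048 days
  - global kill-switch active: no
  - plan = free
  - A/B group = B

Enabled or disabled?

Disabled

Atomic conditions:
  org on allow-list: yes → true
  rollout bucket ≤ 0: 19 ≤ 0 is false
  client ∈ {android, api, web}: web is in the set → true
  A/B group ∈ {A, B, C}: B is in the set → true
  plan ∈ {free, pro, team}: free is in the set → true
  A/B group ∈ {C, control}: B is not in the set → false
  country ∈ {DE, FR, GB, IN}: JP is not in the set → false
  global kill-switch active: no → false
  last request latency between 251 ms and 861 ms: 696 in [251, 861] is true
  user opted into beta: yes → true
  app build number ≤ 849: 656 ≤ 849 is true
  account age < 4415 days: 3048 < 4415 is true
Combine:
[1.1.1] true OR false OR true = true
[1.1] NOT true = false
[1.2.2] true OR false = true
[1.2] true AND true = true
[1] false OR true = true
[2.1] false OR false = false
[2.2.1] true AND true = true
[2.2] NOT true = false
[2.3] exactly-one(true, true) = false
[2] false OR false OR false = false
[root] true → false = false
Overall: false → disabled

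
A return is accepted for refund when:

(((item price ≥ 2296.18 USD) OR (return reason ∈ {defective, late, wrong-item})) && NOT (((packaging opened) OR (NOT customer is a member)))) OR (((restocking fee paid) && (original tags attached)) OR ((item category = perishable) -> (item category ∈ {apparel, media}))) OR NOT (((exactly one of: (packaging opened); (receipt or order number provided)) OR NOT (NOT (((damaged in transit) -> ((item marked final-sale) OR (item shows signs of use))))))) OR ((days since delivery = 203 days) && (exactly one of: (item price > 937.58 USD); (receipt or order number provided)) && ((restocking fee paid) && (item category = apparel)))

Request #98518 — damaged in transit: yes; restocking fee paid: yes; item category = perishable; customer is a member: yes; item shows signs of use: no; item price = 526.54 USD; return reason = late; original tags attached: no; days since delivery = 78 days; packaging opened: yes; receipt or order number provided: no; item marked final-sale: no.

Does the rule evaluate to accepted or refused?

Refused

Atomic conditions:
  item price ≥ 2296.18 USD: 526.54 ≥ 2296.18 is false
  return reason ∈ {defective, late, wrong-item}: late is in the set → true
  packaging opened: yes → true
  NOT customer is a member: yes → false
  restocking fee paid: yes → true
  original tags attached: no → false
  item category = perishable: perishable == perishable is true
  item category ∈ {apparel, media}: perishable is not in the set → false
  receipt or order number provided: no → false
  damaged in transit: yes → true
  item marked final-sale: no → false
  item shows signs of use: no → false
  days since delivery = 203 days: 78 == 203 is false
  item price > 937.58 USD: 526.54 > 937.58 is false
  item category = apparel: perishable == apparel is false
Combine:
[1.1] false OR true = true
[1.2.1] true OR false = true
[1.2] NOT true = false
[1] true AND false = false
[2.1] true AND false = false
[2.2] true → false = false
[2] false OR false = false
[3.1.1] exactly-one(true, false) = true
[3.1.2.1.1.2] false OR false = false
[3.1.2.1.1] true → false = false
[3.1.2.1] NOT false = true
[3.1.2] NOT true = false
[3.1] true OR false = true
[3] NOT true = false
[4.2] exactly-one(false, false) = false
[4.3] true AND false = false
[4] false AND false AND false = false
[root] false OR false OR false OR false = false
Overall: false → refused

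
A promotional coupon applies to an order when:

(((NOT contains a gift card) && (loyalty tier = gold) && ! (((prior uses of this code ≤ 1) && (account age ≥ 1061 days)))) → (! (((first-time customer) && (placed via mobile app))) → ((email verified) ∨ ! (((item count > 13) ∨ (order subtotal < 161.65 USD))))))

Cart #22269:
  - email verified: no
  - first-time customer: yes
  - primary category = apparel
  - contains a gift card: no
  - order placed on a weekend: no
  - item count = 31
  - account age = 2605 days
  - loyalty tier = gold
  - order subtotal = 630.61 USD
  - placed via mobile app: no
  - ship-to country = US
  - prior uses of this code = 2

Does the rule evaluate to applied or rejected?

Atomic conditions:
  NOT contains a gift card: no → true
  loyalty tier = gold: gold == gold is true
  prior uses of this code ≤ 1: 2 ≤ 1 is false
  account age ≥ 1061 days: 2605 ≥ 1061 is true
  first-time customer: yes → true
  placed via mobile app: no → false
  email verified: no → false
  item count > 13: 31 > 13 is true
  order subtotal < 161.65 USD: 630.61 < 161.65 is false
Combine:
[1.3.1] false AND true = false
[1.3] NOT false = true
[1] true AND true AND true = true
[2.1.1] true AND false = false
[2.1] NOT false = true
[2.2.2.1] true OR false = true
[2.2.2] NOT true = false
[2.2] false OR false = false
[2] true → false = false
[root] true → false = false
Overall: false → rejected

Rejected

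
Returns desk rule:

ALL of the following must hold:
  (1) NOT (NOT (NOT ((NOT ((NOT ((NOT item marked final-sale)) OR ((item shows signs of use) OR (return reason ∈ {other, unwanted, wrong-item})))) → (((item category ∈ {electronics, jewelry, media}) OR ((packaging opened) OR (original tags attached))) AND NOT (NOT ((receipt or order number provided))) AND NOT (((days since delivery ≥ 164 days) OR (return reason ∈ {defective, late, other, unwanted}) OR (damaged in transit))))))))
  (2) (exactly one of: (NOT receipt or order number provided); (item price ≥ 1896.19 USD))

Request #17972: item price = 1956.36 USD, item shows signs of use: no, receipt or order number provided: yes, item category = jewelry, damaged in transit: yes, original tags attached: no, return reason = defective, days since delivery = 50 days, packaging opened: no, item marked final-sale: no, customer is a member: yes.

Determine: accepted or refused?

Atomic conditions:
  NOT item marked final-sale: no → true
  item shows signs of use: no → false
  return reason ∈ {other, unwanted, wrong-item}: defective is not in the set → false
  item category ∈ {electronics, jewelry, media}: jewelry is in the set → true
  packaging opened: no → false
  original tags attached: no → false
  receipt or order number provided: yes → true
  days since delivery ≥ 164 days: 50 ≥ 164 is false
  return reason ∈ {defective, late, other, unwanted}: defective is in the set → true
  damaged in transit: yes → true
  NOT receipt or order number provided: yes → false
  item price ≥ 1896.19 USD: 1956.36 ≥ 1896.19 is true
Combine:
[1.1.1.1.1.1.1] NOT true = false
[1.1.1.1.1.1.2] false OR false = false
[1.1.1.1.1.1] false OR false = false
[1.1.1.1.1] NOT false = true
[1.1.1.1.2.1.2] false OR false = false
[1.1.1.1.2.1] true OR false = true
[1.1.1.1.2.2.1] NOT true = false
[1.1.1.1.2.2] NOT false = true
[1.1.1.1.2.3.1] false OR true OR true = true
[1.1.1.1.2.3] NOT true = false
[1.1.1.1.2] true AND true AND false = false
[1.1.1.1] true → false = false
[1.1.1] NOT false = true
[1.1] NOT true = false
[1] NOT false = true
[2] exactly-one(false, true) = true
[root] true AND true = true
Overall: true → accepted

Accepted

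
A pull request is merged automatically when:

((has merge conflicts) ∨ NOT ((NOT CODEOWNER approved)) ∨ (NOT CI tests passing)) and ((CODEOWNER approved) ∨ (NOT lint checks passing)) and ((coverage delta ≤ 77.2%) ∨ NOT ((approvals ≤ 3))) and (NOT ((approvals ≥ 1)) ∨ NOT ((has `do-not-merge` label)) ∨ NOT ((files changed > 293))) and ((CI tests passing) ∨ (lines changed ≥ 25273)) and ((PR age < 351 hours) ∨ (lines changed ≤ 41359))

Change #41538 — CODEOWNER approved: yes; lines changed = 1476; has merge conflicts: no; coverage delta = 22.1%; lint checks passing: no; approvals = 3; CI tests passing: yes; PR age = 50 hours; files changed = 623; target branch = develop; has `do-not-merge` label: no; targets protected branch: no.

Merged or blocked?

Merged

Atomic conditions:
  has merge conflicts: no → false
  NOT CODEOWNER approved: yes → false
  NOT CI tests passing: yes → false
  CODEOWNER approved: yes → true
  NOT lint checks passing: no → true
  coverage delta ≤ 77.2%: 22.1 ≤ 77.2 is true
  approvals ≤ 3: 3 ≤ 3 is true
  approvals ≥ 1: 3 ≥ 1 is true
  has `do-not-merge` label: no → false
  files changed > 293: 623 > 293 is true
  CI tests passing: yes → true
  lines changed ≥ 25273: 1476 ≥ 25273 is false
  PR age < 351 hours: 50 < 351 is true
  lines changed ≤ 41359: 1476 ≤ 41359 is true
Combine:
[1.2] NOT false = true
[1] false OR true OR false = true
[2] true OR true = true
[3.2] NOT true = false
[3] true OR false = true
[4.1] NOT true = false
[4.2] NOT false = true
[4.3] NOT true = false
[4] false OR true OR false = true
[5] true OR false = true
[6] true OR true = true
[root] true AND true AND true AND true AND true AND true = true
Overall: true → merged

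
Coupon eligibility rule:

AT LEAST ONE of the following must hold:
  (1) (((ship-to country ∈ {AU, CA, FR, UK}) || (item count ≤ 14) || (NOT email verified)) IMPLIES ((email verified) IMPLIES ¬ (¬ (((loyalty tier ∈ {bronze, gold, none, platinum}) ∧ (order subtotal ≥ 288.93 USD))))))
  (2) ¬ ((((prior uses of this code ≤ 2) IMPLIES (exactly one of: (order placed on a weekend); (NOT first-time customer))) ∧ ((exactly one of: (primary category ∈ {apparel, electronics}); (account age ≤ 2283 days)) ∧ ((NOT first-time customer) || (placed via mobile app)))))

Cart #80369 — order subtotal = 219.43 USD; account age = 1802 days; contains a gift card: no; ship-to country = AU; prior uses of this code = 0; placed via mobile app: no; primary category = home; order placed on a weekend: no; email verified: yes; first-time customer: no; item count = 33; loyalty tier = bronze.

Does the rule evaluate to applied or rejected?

Rejected

Atomic conditions:
  ship-to country ∈ {AU, CA, FR, UK}: AU is in the set → true
  item count ≤ 14: 33 ≤ 14 is false
  NOT email verified: yes → false
  email verified: yes → true
  loyalty tier ∈ {bronze, gold, none, platinum}: bronze is in the set → true
  order subtotal ≥ 288.93 USD: 219.43 ≥ 288.93 is false
  prior uses of this code ≤ 2: 0 ≤ 2 is true
  order placed on a weekend: no → false
  NOT first-time customer: no → true
  primary category ∈ {apparel, electronics}: home is not in the set → false
  account age ≤ 2283 days: 1802 ≤ 2283 is true
  placed via mobile app: no → false
Combine:
[1.1] true OR false OR false = true
[1.2.2.1.1] true AND false = false
[1.2.2.1] NOT false = true
[1.2.2] NOT true = false
[1.2] true → false = false
[1] true → false = false
[2.1.1.2] exactly-one(false, true) = true
[2.1.1] true → true = true
[2.1.2.1] exactly-one(false, true) = true
[2.1.2.2] true OR false = true
[2.1.2] true AND true = true
[2.1] true AND true = true
[2] NOT true = false
[root] false OR false = false
Overall: false → rejected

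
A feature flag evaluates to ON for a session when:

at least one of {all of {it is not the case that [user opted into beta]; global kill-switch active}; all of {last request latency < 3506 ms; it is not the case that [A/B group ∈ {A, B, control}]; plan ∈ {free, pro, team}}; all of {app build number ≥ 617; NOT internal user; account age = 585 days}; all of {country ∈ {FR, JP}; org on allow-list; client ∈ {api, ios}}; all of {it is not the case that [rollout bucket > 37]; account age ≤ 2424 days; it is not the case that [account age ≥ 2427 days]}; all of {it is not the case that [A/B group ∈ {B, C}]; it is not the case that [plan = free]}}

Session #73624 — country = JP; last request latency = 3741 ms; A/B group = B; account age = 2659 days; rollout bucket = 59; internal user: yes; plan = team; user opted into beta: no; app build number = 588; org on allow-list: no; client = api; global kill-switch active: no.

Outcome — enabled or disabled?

Atomic conditions:
  user opted into beta: no → false
  global kill-switch active: no → false
  last request latency < 3506 ms: 3741 < 3506 is false
  A/B group ∈ {A, B, control}: B is in the set → true
  plan ∈ {free, pro, team}: team is in the set → true
  app build number ≥ 617: 588 ≥ 617 is false
  NOT internal user: yes → false
  account age = 585 days: 2659 == 585 is false
  country ∈ {FR, JP}: JP is in the set → true
  org on allow-list: no → false
  client ∈ {api, ios}: api is in the set → true
  rollout bucket > 37: 59 > 37 is true
  account age ≤ 2424 days: 2659 ≤ 2424 is false
  account age ≥ 2427 days: 2659 ≥ 2427 is true
  A/B group ∈ {B, C}: B is in the set → true
  plan = free: team == free is false
Combine:
[1.1] NOT false = true
[1] true AND false = false
[2.2] NOT true = false
[2] false AND false AND true = false
[3] false AND false AND false = false
[4] true AND false AND true = false
[5.1] NOT true = false
[5.3] NOT true = false
[5] false AND false AND false = false
[6.1] NOT true = false
[6.2] NOT false = true
[6] false AND true = false
[root] false OR false OR false OR false OR false OR false = false
Overall: false → disabled

Disabled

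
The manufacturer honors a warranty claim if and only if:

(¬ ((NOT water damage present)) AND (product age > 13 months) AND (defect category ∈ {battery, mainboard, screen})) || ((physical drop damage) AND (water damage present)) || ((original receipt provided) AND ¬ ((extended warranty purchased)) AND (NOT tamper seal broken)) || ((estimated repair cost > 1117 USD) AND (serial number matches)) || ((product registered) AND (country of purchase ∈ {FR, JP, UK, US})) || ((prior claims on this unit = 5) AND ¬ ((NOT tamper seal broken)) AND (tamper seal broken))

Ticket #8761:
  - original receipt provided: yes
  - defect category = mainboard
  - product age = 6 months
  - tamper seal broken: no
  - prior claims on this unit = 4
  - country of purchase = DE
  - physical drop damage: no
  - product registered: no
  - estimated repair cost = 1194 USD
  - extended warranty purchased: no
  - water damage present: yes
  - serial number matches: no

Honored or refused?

Honored

Atomic conditions:
  NOT water damage present: yes → false
  product age > 13 months: 6 > 13 is false
  defect category ∈ {battery, mainboard, screen}: mainboard is in the set → true
  physical drop damage: no → false
  water damage present: yes → true
  original receipt provided: yes → true
  extended warranty purchased: no → false
  NOT tamper seal broken: no → true
  estimated repair cost > 1117 USD: 1194 > 1117 is true
  serial number matches: no → false
  product registered: no → false
  country of purchase ∈ {FR, JP, UK, US}: DE is not in the set → false
  prior claims on this unit = 5: 4 == 5 is false
  tamper seal broken: no → false
Combine:
[1.1] NOT false = true
[1] true AND false AND true = false
[2] false AND true = false
[3.2] NOT false = true
[3] true AND true AND true = true
[4] true AND false = false
[5] false AND false = false
[6.2] NOT true = false
[6] false AND false AND false = false
[root] false OR false OR true OR false OR false OR false = true
Overall: true → honored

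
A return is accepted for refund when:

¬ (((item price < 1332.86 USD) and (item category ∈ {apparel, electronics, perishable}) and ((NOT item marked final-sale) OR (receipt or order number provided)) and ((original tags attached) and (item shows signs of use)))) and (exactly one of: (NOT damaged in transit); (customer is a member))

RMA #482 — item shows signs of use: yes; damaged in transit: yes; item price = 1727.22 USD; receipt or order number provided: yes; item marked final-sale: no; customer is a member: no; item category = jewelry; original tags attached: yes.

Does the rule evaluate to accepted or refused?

Atomic conditions:
  item price < 1332.86 USD: 1727.22 < 1332.86 is false
  item category ∈ {apparel, electronics, perishable}: jewelry is not in the set → false
  NOT item marked final-sale: no → true
  receipt or order number provided: yes → true
  original tags attached: yes → true
  item shows signs of use: yes → true
  NOT damaged in transit: yes → false
  customer is a member: no → false
Combine:
[1.1.3] true OR true = true
[1.1.4] true AND true = true
[1.1] false AND false AND true AND true = false
[1] NOT false = true
[2] exactly-one(false, false) = false
[root] true AND false = false
Overall: false → refused

Refused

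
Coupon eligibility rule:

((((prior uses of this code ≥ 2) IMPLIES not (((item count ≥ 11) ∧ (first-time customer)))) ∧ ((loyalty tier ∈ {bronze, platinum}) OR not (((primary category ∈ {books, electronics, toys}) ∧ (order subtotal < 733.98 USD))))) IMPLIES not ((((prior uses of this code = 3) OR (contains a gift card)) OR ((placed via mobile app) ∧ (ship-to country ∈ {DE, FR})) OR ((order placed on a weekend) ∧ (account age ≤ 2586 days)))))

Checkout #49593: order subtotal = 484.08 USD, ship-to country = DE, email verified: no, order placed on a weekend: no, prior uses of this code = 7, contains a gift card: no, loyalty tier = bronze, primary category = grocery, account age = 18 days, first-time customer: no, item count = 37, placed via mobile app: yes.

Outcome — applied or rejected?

Rejected

Atomic conditions:
  prior uses of this code ≥ 2: 7 ≥ 2 is true
  item count ≥ 11: 37 ≥ 11 is true
  first-time customer: no → false
  loyalty tier ∈ {bronze, platinum}: bronze is in the set → true
  primary category ∈ {books, electronics, toys}: grocery is not in the set → false
  order subtotal < 733.98 USD: 484.08 < 733.98 is true
  prior uses of this code = 3: 7 == 3 is false
  contains a gift card: no → false
  placed via mobile app: yes → true
  ship-to country ∈ {DE, FR}: DE is in the set → true
  order placed on a weekend: no → false
  account age ≤ 2586 days: 18 ≤ 2586 is true
Combine:
[1.1.2.1] true AND false = false
[1.1.2] NOT false = true
[1.1] true → true = true
[1.2.2.1] false AND true = false
[1.2.2] NOT false = true
[1.2] true OR true = true
[1] true AND true = true
[2.1.1] false OR false = false
[2.1.2] true AND true = true
[2.1.3] false AND true = false
[2.1] false OR true OR false = true
[2] NOT true = false
[root] true → false = false
Overall: false → rejected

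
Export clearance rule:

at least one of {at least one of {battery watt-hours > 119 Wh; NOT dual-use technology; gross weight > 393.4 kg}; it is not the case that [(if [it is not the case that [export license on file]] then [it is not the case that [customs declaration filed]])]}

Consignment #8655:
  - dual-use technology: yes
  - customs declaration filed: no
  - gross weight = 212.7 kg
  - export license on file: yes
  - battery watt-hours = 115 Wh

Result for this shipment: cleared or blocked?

Atomic conditions:
  battery watt-hours > 119 Wh: 115 > 119 is false
  NOT dual-use technology: yes → false
  gross weight > 393.4 kg: 212.7 > 393.4 is false
  export license on file: yes → true
  customs declaration filed: no → false
Combine:
[1] false OR false OR false = false
[2.1.1] NOT true = false
[2.1.2] NOT false = true
[2.1] false → true (antecedent false ⇒ implication holds) = true
[2] NOT true = false
[root] false OR false = false
Overall: false → blocked

Blocked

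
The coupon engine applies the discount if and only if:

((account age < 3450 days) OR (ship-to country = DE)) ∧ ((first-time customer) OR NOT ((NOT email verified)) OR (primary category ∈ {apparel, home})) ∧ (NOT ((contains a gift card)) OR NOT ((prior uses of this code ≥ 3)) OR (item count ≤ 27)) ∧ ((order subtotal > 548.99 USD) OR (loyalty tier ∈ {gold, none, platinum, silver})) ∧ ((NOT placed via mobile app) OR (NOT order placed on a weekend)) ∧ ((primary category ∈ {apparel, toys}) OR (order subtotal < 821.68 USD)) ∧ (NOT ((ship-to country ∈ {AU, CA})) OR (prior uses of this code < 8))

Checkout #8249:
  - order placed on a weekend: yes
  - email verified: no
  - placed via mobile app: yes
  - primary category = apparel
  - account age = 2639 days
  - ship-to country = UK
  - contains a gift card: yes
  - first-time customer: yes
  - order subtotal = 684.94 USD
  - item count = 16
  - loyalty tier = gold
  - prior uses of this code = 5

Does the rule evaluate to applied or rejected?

Atomic conditions:
  account age < 3450 days: 2639 < 3450 is true
  ship-to country = DE: UK == DE is false
  first-time customer: yes → true
  NOT email verified: no → true
  primary category ∈ {apparel, home}: apparel is in the set → true
  contains a gift card: yes → true
  prior uses of this code ≥ 3: 5 ≥ 3 is true
  item count ≤ 27: 16 ≤ 27 is true
  order subtotal > 548.99 USD: 684.94 > 548.99 is true
  loyalty tier ∈ {gold, none, platinum, silver}: gold is in the set → true
  NOT placed via mobile app: yes → false
  NOT order placed on a weekend: yes → false
  primary category ∈ {apparel, toys}: apparel is in the set → true
  order subtotal < 821.68 USD: 684.94 < 821.68 is true
  ship-to country ∈ {AU, CA}: UK is not in the set → false
  prior uses of this code < 8: 5 < 8 is true
Combine:
[1] true OR false = true
[2.2] NOT true = false
[2] true OR false OR true = true
[3.1] NOT true = false
[3.2] NOT true = false
[3] false OR false OR true = true
[4] true OR true = true
[5] false OR false = false
[6] true OR true = true
[7.1] NOT false = true
[7] true OR true = true
[root] true AND true AND true AND true AND false AND true AND true = false
Overall: false → rejected

Rejected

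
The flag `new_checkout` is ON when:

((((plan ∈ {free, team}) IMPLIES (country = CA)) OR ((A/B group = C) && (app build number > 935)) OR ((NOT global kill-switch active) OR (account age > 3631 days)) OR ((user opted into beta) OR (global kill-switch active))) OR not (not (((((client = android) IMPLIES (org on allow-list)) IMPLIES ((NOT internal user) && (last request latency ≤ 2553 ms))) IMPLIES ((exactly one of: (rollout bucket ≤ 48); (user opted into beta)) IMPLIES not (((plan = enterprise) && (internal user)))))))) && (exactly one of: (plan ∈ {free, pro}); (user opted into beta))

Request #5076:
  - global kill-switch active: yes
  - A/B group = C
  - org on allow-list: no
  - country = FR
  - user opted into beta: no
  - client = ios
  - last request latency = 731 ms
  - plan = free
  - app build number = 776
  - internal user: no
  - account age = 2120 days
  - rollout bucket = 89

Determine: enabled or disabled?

Enabled

Atomic conditions:
  plan ∈ {free, team}: free is in the set → true
  country = CA: FR == CA is false
  A/B group = C: C == C is true
  app build number > 935: 776 > 935 is false
  NOT global kill-switch active: yes → false
  account age > 3631 days: 2120 > 3631 is false
  user opted into beta: no → false
  global kill-switch active: yes → true
  client = android: ios == android is false
  org on allow-list: no → false
  NOT internal user: no → true
  last request latency ≤ 2553 ms: 731 ≤ 2553 is true
  rollout bucket ≤ 48: 89 ≤ 48 is false
  plan = enterprise: free == enterprise is false
  internal user: no → false
  plan ∈ {free, pro}: free is in the set → true
Combine:
[1.1.1] true → false = false
[1.1.2] true AND false = false
[1.1.3] false OR false = false
[1.1.4] false OR true = true
[1.1] false OR false OR false OR true = true
[1.2.1.1.1.1] false → false (antecedent false ⇒ implication holds) = true
[1.2.1.1.1.2] true AND true = true
[1.2.1.1.1] true → true = true
[1.2.1.1.2.1] exactly-one(false, false) = false
[1.2.1.1.2.2.1] false AND false = false
[1.2.1.1.2.2] NOT false = true
[1.2.1.1.2] false → true (antecedent false ⇒ implication holds) = true
[1.2.1.1] true → true = true
[1.2.1] NOT true = false
[1.2] NOT false = true
[1] true OR true = true
[2] exactly-one(true, false) = true
[root] true AND true = true
Overall: true → enabled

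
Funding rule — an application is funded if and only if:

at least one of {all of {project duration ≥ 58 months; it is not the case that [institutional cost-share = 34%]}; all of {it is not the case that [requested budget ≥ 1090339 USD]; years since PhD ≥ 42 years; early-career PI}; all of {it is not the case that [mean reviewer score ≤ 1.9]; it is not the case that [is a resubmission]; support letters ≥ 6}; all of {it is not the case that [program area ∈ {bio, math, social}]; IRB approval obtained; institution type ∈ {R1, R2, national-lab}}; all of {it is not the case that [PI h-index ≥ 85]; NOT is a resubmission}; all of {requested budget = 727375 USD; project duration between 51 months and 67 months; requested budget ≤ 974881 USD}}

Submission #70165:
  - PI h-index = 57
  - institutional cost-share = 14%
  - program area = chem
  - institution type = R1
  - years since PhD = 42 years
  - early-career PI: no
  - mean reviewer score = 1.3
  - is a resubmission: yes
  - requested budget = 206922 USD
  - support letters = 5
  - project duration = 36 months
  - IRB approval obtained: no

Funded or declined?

Atomic conditions:
  project duration ≥ 58 months: 36 ≥ 58 is false
  institutional cost-share = 34%: 14 == 34 is false
  requested budget ≥ 1090339 USD: 206922 ≥ 1090339 is false
  years since PhD ≥ 42 years: 42 ≥ 42 is true
  early-career PI: no → false
  mean reviewer score ≤ 1.9: 1.3 ≤ 1.9 is true
  is a resubmission: yes → true
  support letters ≥ 6: 5 ≥ 6 is false
  program area ∈ {bio, math, social}: chem is not in the set → false
  IRB approval obtained: no → false
  institution type ∈ {R1, R2, national-lab}: R1 is in the set → true
  PI h-index ≥ 85: 57 ≥ 85 is false
  NOT is a resubmission: yes → false
  requested budget = 727375 USD: 206922 == 727375 is false
  project duration between 51 months and 67 months: 36 in [51, 67] is false
  requested budget ≤ 974881 USD: 206922 ≤ 974881 is true
Combine:
[1.2] NOT false = true
[1] false AND true = false
[2.1] NOT false = true
[2] true AND true AND false = false
[3.1] NOT true = false
[3.2] NOT true = false
[3] false AND false AND false = false
[4.1] NOT false = true
[4] true AND false AND true = false
[5.1] NOT false = true
[5] true AND false = false
[6] false AND false AND true = false
[root] false OR false OR false OR false OR false OR false = false
Overall: false → declined

Declined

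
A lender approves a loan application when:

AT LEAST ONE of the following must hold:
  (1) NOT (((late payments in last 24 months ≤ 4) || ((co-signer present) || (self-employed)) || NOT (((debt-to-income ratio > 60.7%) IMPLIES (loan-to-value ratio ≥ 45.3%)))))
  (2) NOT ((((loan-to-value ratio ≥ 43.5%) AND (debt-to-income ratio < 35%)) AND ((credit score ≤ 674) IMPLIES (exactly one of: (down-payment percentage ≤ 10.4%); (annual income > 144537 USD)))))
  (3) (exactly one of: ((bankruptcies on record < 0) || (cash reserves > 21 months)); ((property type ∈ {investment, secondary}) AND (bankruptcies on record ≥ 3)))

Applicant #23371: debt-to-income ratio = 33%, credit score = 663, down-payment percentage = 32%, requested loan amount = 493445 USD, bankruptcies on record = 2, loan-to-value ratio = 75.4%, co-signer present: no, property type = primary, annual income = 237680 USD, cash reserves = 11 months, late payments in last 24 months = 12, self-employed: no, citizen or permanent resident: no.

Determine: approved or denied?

Atomic conditions:
  late payments in last 24 months ≤ 4: 12 ≤ 4 is false
  co-signer present: no → false
  self-employed: no → false
  debt-to-income ratio > 60.7%: 33 > 60.7 is false
  loan-to-value ratio ≥ 45.3%: 75.4 ≥ 45.3 is true
  loan-to-value ratio ≥ 43.5%: 75.4 ≥ 43.5 is true
  debt-to-income ratio < 35%: 33 < 35 is true
  credit score ≤ 674: 663 ≤ 674 is true
  down-payment percentage ≤ 10.4%: 32 ≤ 10.4 is false
  annual income > 144537 USD: 237680 > 144537 is true
  bankruptcies on record < 0: 2 < 0 is false
  cash reserves > 21 months: 11 > 21 is false
  property type ∈ {investment, secondary}: primary is not in the set → false
  bankruptcies on record ≥ 3: 2 ≥ 3 is false
Combine:
[1.1.2] false OR false = false
[1.1.3.1] false → true (antecedent false ⇒ implication holds) = true
[1.1.3] NOT true = false
[1.1] false OR false OR false = false
[1] NOT false = true
[2.1.1] true AND true = true
[2.1.2.2] exactly-one(false, true) = true
[2.1.2] true → true = true
[2.1] true AND true = true
[2] NOT true = false
[3.1] false OR false = false
[3.2] false AND false = false
[3] exactly-one(false, false) = false
[root] true OR false OR false = true
Overall: true → approved

Approved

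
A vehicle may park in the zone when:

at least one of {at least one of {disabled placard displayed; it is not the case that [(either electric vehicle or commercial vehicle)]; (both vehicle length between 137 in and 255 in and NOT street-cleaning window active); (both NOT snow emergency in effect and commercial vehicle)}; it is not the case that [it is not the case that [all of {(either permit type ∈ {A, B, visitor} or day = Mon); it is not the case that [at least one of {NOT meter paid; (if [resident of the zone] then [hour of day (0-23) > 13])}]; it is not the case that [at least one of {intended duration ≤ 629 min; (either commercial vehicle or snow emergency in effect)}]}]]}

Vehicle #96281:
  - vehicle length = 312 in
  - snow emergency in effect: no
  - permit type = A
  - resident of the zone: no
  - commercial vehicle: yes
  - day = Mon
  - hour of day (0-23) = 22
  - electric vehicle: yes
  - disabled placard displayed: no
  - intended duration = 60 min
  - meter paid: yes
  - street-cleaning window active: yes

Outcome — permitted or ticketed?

Atomic conditions:
  disabled placard displayed: no → false
  electric vehicle: yes → true
  commercial vehicle: yes → true
  vehicle length between 137 in and 255 in: 312 in [137, 255] is false
  NOT street-cleaning window active: yes → false
  NOT snow emergency in effect: no → true
  permit type ∈ {A, B, visitor}: A is in the set → true
  day = Mon: Mon == Mon is true
  NOT meter paid: yes → false
  resident of the zone: no → false
  hour of day (0-23) > 13: 22 > 13 is true
  intended duration ≤ 629 min: 60 ≤ 629 is true
  snow emergency in effect: no → false
Combine:
[1.2.1] true OR true = true
[1.2] NOT true = false
[1.3] false AND false = false
[1.4] true AND true = true
[1] false OR false OR false OR true = true
[2.1.1.1] true OR true = true
[2.1.1.2.1.2] false → true (antecedent false ⇒ implication holds) = true
[2.1.1.2.1] false OR true = true
[2.1.1.2] NOT true = false
[2.1.1.3.1.2] true OR false = true
[2.1.1.3.1] true OR true = true
[2.1.1.3] NOT true = false
[2.1.1] true AND false AND false = false
[2.1] NOT false = true
[2] NOT true = false
[root] true OR false = true
Overall: true → permitted

Permitted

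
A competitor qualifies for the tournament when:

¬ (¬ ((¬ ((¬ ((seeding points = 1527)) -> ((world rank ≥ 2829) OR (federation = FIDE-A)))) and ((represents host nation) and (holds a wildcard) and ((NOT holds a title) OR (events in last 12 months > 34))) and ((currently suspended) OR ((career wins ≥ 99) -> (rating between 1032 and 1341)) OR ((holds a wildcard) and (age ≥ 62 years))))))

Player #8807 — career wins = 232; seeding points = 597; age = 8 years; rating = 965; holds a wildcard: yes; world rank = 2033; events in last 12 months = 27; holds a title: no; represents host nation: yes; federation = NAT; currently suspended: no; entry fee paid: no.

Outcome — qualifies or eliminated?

Atomic conditions:
  seeding points = 1527: 597 == 1527 is false
  world rank ≥ 2829: 2033 ≥ 2829 is false
  federation = FIDE-A: NAT == FIDE-A is false
  represents host nation: yes → true
  holds a wildcard: yes → true
  NOT holds a title: no → true
  events in last 12 months > 34: 27 > 34 is false
  currently suspended: no → false
  career wins ≥ 99: 232 ≥ 99 is true
  rating between 1032 and 1341: 965 in [1032, 1341] is false
  age ≥ 62 years: 8 ≥ 62 is false
Combine:
[1.1.1.1.1] NOT false = true
[1.1.1.1.2] false OR false = false
[1.1.1.1] true → false = false
[1.1.1] NOT false = true
[1.1.2.3] true OR false = true
[1.1.2] true AND true AND true = true
[1.1.3.2] true → false = false
[1.1.3.3] true AND false = false
[1.1.3] false OR false OR false = false
[1.1] true AND true AND false = false
[1] NOT false = true
[root] NOT true = false
Overall: false → eliminated

Eliminated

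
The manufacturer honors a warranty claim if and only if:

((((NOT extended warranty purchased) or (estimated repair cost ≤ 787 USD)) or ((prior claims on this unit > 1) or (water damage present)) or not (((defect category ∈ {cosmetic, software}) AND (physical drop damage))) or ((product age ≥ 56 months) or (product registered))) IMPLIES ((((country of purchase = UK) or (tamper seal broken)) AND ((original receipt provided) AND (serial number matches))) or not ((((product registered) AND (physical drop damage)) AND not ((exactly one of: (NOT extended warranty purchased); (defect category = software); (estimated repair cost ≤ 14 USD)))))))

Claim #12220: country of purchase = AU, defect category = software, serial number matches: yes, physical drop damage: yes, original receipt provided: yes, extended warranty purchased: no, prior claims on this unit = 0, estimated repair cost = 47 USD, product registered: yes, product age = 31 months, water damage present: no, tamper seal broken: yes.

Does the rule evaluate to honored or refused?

Honored

Atomic conditions:
  NOT extended warranty purchased: no → true
  estimated repair cost ≤ 787 USD: 47 ≤ 787 is true
  prior claims on this unit > 1: 0 > 1 is false
  water damage present: no → false
  defect category ∈ {cosmetic, software}: software is in the set → true
  physical drop damage: yes → true
  product age ≥ 56 months: 31 ≥ 56 is false
  product registered: yes → true
  country of purchase = UK: AU == UK is false
  tamper seal broken: yes → true
  original receipt provided: yes → true
  serial number matches: yes → true
  defect category = software: software == software is true
  estimated repair cost ≤ 14 USD: 47 ≤ 14 is false
Combine:
[1.1] true OR true = true
[1.2] false OR false = false
[1.3.1] true AND true = true
[1.3] NOT true = false
[1.4] false OR true = true
[1] true OR false OR false OR true = true
[2.1.1] false OR true = true
[2.1.2] true AND true = true
[2.1] true AND true = true
[2.2.1.1] true AND true = true
[2.2.1.2.1] exactly-one(true, true, false) = false
[2.2.1.2] NOT false = true
[2.2.1] true AND true = true
[2.2] NOT true = false
[2] true OR false = true
[root] true → true = true
Overall: true → honored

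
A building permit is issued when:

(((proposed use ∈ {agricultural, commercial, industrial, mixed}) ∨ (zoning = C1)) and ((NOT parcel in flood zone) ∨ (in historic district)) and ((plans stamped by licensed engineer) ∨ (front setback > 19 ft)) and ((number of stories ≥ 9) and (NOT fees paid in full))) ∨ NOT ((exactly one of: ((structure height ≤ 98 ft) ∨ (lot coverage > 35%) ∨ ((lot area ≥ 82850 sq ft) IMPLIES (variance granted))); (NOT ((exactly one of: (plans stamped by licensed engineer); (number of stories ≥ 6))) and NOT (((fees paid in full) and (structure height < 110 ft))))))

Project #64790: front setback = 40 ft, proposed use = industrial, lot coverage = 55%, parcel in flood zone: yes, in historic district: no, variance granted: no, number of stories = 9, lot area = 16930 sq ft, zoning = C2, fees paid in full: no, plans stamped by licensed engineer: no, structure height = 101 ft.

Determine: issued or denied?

Atomic conditions:
  proposed use ∈ {agricultural, commercial, industrial, mixed}: industrial is in the set → true
  zoning = C1: C2 == C1 is false
  NOT parcel in flood zone: yes → false
  in historic district: no → false
  plans stamped by licensed engineer: no → false
  front setback > 19 ft: 40 > 19 is true
  number of stories ≥ 9: 9 ≥ 9 is true
  NOT fees paid in full: no → true
  structure height ≤ 98 ft: 101 ≤ 98 is false
  lot coverage > 35%: 55 > 35 is true
  lot area ≥ 82850 sq ft: 16930 ≥ 82850 is false
  variance granted: no → false
  number of stories ≥ 6: 9 ≥ 6 is true
  fees paid in full: no → false
  structure height < 110 ft: 101 < 110 is true
Combine:
[1.1] true OR false = true
[1.2] false OR false = false
[1.3] false OR true = true
[1.4] true AND true = true
[1] true AND false AND true AND true = false
[2.1.1.3] false → false (antecedent false ⇒ implication holds) = true
[2.1.1] false OR true OR true = true
[2.1.2.1.1] exactly-one(false, true) = true
[2.1.2.1] NOT true = false
[2.1.2.2.1] false AND true = false
[2.1.2.2] NOT false = true
[2.1.2] false AND true = false
[2.1] exactly-one(true, false) = true
[2] NOT true = false
[root] false OR false = false
Overall: false → denied

Denied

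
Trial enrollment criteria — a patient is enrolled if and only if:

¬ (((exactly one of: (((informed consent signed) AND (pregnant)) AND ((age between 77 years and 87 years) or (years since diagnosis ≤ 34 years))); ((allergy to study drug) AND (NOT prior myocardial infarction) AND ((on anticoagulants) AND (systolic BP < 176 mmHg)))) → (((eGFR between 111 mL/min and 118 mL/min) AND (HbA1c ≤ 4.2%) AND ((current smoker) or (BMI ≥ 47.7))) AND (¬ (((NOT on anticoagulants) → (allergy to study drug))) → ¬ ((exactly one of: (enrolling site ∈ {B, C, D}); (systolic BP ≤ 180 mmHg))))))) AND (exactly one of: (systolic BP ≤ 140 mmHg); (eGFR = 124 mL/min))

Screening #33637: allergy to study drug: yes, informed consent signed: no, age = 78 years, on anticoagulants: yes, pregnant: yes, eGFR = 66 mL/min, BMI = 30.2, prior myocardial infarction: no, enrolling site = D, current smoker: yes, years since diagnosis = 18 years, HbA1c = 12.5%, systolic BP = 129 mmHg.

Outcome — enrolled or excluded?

Enrolled

Atomic conditions:
  informed consent signed: no → false
  pregnant: yes → true
  age between 77 years and 87 years: 78 in [77, 87] is true
  years since diagnosis ≤ 34 years: 18 ≤ 34 is true
  allergy to study drug: yes → true
  NOT prior myocardial infarction: no → true
  on anticoagulants: yes → true
  systolic BP < 176 mmHg: 129 < 176 is true
  eGFR between 111 mL/min and 118 mL/min: 66 in [111, 118] is false
  HbA1c ≤ 4.2%: 12.5 ≤ 4.2 is false
  current smoker: yes → true
  BMI ≥ 47.7: 30.2 ≥ 47.7 is false
  NOT on anticoagulants: yes → false
  enrolling site ∈ {B, C, D}: D is in the set → true
  systolic BP ≤ 180 mmHg: 129 ≤ 180 is true
  systolic BP ≤ 140 mmHg: 129 ≤ 140 is true
  eGFR = 124 mL/min: 66 == 124 is false
Combine:
[1.1.1.1.1] false AND true = false
[1.1.1.1.2] true OR true = true
[1.1.1.1] false AND true = false
[1.1.1.2.3] true AND true = true
[1.1.1.2] true AND true AND true = true
[1.1.1] exactly-one(false, true) = true
[1.1.2.1.3] true OR false = true
[1.1.2.1] false AND false AND true = false
[1.1.2.2.1.1] false → true (antecedent false ⇒ implication holds) = true
[1.1.2.2.1] NOT true = false
[1.1.2.2.2.1] exactly-one(true, true) = false
[1.1.2.2.2] NOT false = true
[1.1.2.2] false → true (antecedent false ⇒ implication holds) = true
[1.1.2] false AND true = false
[1.1] true → false = false
[1] NOT false = true
[2] exactly-one(true, false) = true
[root] true AND true = true
Overall: true → enrolled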